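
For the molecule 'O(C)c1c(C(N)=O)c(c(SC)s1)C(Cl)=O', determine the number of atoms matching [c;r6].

0

Check the 15 heavy atoms by environment: 1× s (aromatic, in 5-ring) → no; 4× c (aromatic, in 5-ring) → no; 3× O (acyclic) → no; 4× C (acyclic) → no; 1× Cl (acyclic) → no; 1× N (acyclic) → no; 1× S (acyclic) → no.
No environment satisfies the query, so 0 matching atoms.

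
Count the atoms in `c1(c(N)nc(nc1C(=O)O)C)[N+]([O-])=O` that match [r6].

Check the 14 heavy atoms by environment: 2× n (aromatic, in 6-ring) → match; 4× c (aromatic, in 6-ring) → match; 2× C (acyclic) → no; 1× N (charge +1, acyclic) → no; 1× O (charge -1, acyclic) → no; 3× O (acyclic) → no; 1× N (acyclic) → no.
Summing the matching environments: 2 + 4 = 6 matching atoms.

6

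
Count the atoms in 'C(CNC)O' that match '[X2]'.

The query [X2] means: any atom with exactly two total connections (bonds + H).
Check the 5 heavy atoms by environment: 3× C (X4) → no; 1× O (X2) → match; 1× N (X3) → no.
That gives 1 matching atom.

1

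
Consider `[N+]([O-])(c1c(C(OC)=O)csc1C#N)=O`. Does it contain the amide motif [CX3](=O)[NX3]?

The pattern [CX3](=O)[NX3] describes a carbonyl carbon bonded to a trivalent nitrogen — an amide.
The closest candidate here is a methyl-ester group (-C(=O)OCH3), but the carbonyl is bonded to O, not to an NX3 nitrogen. No other fragment satisfies the full query, so there is no match.

No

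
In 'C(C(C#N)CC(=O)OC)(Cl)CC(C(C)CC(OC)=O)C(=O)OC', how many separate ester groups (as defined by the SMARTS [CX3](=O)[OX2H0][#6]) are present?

3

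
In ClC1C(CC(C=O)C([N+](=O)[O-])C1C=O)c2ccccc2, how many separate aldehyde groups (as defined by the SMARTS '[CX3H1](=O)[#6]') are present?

2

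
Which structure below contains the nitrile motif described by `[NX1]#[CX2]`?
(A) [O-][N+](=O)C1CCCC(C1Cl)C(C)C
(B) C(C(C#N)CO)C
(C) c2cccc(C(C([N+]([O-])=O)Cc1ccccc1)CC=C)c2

B

[NX1]#[CX2] describes a nitrogen triple-bonded to a two-connected carbon (a nitrile).
(A) has a nitro group (-[N+](=O)[O-]) but there is no C#N triple bond.
(B) contains a nitrile (-C#N), which satisfies every atom and bond constraint.
(C) has a nitro group (-[N+](=O)[O-]) but there is no C#N triple bond.
So the answer is (B).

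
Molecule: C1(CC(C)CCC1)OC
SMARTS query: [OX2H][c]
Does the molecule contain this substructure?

No

The pattern [OX2H][c] describes a hydroxyl oxygen attached to an aromatic carbon — a phenol.
The closest candidate here is a methoxy ether (-OCH3), but the oxygen has H0, not H1. No other fragment satisfies the full query, so there is no match.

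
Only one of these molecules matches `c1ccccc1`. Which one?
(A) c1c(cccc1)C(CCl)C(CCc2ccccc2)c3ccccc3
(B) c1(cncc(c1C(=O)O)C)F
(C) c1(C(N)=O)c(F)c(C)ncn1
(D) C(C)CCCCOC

c1ccccc1 describes six aromatic carbons in a ring (a benzene ring).
(A) contains a phenyl ring, which satisfies every atom and bond constraint.
(B) has a methyl group (-CH3) but no six-membered all-carbon aromatic ring is present.
(C) has a methyl group (-CH3) but no six-membered all-carbon aromatic ring is present.
(D) has a methyl group (-CH3) but no six-membered all-carbon aromatic ring is present.
So the answer is (A).

A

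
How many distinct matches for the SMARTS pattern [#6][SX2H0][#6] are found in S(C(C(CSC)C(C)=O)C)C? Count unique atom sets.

[#6][SX2H0][#6] is the SMARTS for a thioether: an aliphatic sulfur bridging two carbons with no H on the sulfur.
The molecule carries 2 separate instances of a methylthio ether (-SCH3) meeting every constraint; each maps to a distinct set of atoms, giving 2 matches.

2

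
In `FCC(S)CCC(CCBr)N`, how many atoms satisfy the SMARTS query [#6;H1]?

2

The query [#6;H1] means: any carbon bearing exactly one hydrogen.
Check the 11 heavy atoms by environment: 5× C (H2) → no; 2× C (H1) → match; 1× Br (H0) → no; 1× F (H0) → no; 1× S (H1) → no; 1× N (H2) → no.
That gives 2 matching atoms.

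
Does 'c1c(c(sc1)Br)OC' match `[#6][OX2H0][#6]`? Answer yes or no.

Yes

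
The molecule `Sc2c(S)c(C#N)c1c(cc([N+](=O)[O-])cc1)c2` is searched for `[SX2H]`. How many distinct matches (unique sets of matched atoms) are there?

[SX2H] is the SMARTS for a thiol: an aliphatic sulfur with two connections, one being H.
The molecule carries 2 separate instances of a thiol (-SH) meeting every constraint; each maps to a distinct set of atoms, giving 2 matches.

2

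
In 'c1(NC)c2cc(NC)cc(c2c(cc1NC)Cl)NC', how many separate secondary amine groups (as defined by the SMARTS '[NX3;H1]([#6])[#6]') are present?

4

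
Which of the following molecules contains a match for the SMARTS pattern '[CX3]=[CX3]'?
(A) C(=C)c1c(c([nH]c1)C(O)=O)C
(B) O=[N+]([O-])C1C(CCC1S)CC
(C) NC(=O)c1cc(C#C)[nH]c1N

[CX3]=[CX3] describes a non-aromatic C=C double bond between two sp2 carbons (an alkene).
(A) contains a vinyl group (-CH=CH2), which satisfies every atom and bond constraint.
(B) has an ethyl group (-CH2CH3) but its C-C bond is a single bond between CX4 carbons, not CX3=CX3.
(C) has an ethynyl group (-C#CH) but the C-C bond is a triple bond, not a double bond.
So the answer is (A).

A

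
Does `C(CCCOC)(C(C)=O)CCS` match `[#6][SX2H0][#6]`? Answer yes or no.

No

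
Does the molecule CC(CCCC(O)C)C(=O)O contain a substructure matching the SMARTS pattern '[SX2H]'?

No

The pattern [SX2H] describes an aliphatic sulfur with two connections, one being H — a thiol.
The closest candidate here is a hydroxyl group (-OH), but it is an -OH, not an -SH. No other fragment satisfies the full query, so there is no match.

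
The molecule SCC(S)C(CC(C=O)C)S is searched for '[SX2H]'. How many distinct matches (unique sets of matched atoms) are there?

[SX2H] is the SMARTS for a thiol: an aliphatic sulfur with two connections, one being H.
The molecule carries 3 separate instances of a thiol (-SH) meeting every constraint; each maps to a distinct set of atoms, giving 3 matches.

3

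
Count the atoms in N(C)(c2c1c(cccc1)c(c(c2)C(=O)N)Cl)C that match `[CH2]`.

0

The query [CH2] means: aliphatic carbon with exactly two hydrogens.
Check the 17 heavy atoms by environment: 5× c (aromatic, H0) → no; 5× c (aromatic, H1) → no; 1× N (H0) → no; 2× C (H3) → no; 1× C (H0) → no; 1× O (H0) → no; 1× N (H2) → no; 1× Cl (H0) → no.
No environment satisfies the query, so 0 matching atoms.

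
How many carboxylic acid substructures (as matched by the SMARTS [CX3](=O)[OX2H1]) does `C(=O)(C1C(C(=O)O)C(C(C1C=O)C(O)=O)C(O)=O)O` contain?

4

[CX3](=O)[OX2H1] is the SMARTS for a carboxylic acid: an sp2 carbon double-bonded to O and single-bonded to an -OH oxygen.
The molecule carries 4 separate instances of a carboxylic acid group (-C(=O)OH) meeting every constraint; each maps to a distinct set of atoms, giving 4 matches.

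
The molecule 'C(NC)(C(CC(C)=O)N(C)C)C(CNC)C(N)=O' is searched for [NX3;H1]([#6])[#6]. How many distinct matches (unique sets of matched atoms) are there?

2

[NX3;H1]([#6])[#6] is the SMARTS for a secondary amine: a trivalent nitrogen with one H, bonded to two carbons.
The molecule carries 2 separate instances of an N-methylamino group (-NHCH3) meeting every constraint; each maps to a distinct set of atoms, giving 2 matches.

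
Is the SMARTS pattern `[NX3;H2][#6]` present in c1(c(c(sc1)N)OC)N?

The pattern [NX3;H2][#6] describes a trivalent nitrogen with two H attached to carbon — a primary amine.
The molecule carries a primary amino group (-NH2), whose atoms satisfy every constraint of the query, so the pattern matches.

Yes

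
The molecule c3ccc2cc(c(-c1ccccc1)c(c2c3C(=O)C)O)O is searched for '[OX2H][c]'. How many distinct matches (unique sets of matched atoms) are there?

2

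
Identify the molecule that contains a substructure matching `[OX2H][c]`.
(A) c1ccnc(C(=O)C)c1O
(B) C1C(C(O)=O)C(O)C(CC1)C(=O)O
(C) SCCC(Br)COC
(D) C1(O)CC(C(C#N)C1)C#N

A

[OX2H][c] describes a hydroxyl oxygen attached to an aromatic carbon (a phenol).
(A) contains a hydroxyl group (-OH), which satisfies every atom and bond constraint.
(B) has a hydroxyl group (-OH) but the -OH is on an aliphatic carbon, not an aromatic c.
(C) has a methoxy ether (-OCH3) but the oxygen has H0, not H1.
(D) has a hydroxyl group (-OH) but the -OH is on an aliphatic carbon, not an aromatic c.
So the answer is (A).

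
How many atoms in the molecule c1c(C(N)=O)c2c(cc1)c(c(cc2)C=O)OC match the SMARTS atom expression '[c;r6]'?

10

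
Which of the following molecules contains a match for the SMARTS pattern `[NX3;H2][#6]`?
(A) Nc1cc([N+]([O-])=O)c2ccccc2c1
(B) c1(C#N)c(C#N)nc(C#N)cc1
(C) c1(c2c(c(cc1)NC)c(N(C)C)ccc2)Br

A

[NX3;H2][#6] describes a trivalent nitrogen with two H attached to carbon (a primary amine).
(A) contains a primary amino group (-NH2), which satisfies every atom and bond constraint.
(B) has a nitrile (-C#N) but the nitrogen is NX1 (triple-bonded), not NX3 with two H.
(C) has an N-methylamino group (-NHCH3) but the nitrogen bears two carbons and only one H (H1), not H2.
So the answer is (A).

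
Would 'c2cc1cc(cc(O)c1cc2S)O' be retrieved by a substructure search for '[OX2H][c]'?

Yes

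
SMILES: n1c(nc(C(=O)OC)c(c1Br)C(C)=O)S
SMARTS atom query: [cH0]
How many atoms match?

4

Check the 15 heavy atoms by environment: 2× n (aromatic, H0) → no; 4× c (aromatic, H0) → match; 1× Br (H0) → no; 2× C (H0) → no; 3× O (H0) → no; 2× C (H3) → no; 1× S (H1) → no.
That gives 4 matching atoms.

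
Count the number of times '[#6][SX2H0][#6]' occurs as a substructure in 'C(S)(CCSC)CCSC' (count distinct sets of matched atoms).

2

[#6][SX2H0][#6] is the SMARTS for a thioether: an aliphatic sulfur bridging two carbons with no H on the sulfur.
The molecule carries 2 separate instances of a methylthio ether (-SCH3) meeting every constraint; each maps to a distinct set of atoms, giving 2 matches.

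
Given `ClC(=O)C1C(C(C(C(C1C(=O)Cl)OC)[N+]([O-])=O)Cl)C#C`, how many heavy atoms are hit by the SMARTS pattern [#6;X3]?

2

The query [#6;X3] means: any carbon (aromatic or not) with three total connections.
Check the 20 heavy atoms by environment: 7× C (X4) → no; 2× C (X3) → match; 3× O (X1) → no; 3× Cl (X1) → no; 2× C (X2) → no; 1× N (charge +1, X3) → no; 1× O (charge -1, X1) → no; 1× O (X2) → no.
That gives 2 matching atoms.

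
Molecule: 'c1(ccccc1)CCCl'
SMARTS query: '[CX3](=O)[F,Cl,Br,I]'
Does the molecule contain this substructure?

The pattern [CX3](=O)[F,Cl,Br,I] describes a carbonyl carbon bonded to a halogen — an acyl halide.
The closest candidate here is a chloro substituent, but the Cl is not on a carbonyl carbon. No other fragment satisfies the full query, so there is no match.

No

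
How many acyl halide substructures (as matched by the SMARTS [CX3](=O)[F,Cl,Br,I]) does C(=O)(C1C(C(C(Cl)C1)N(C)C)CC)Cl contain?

1

[CX3](=O)[F,Cl,Br,I] is the SMARTS for an acyl halide: a carbonyl carbon bonded to a halogen.
Exactly one fragment in the molecule meets all constraints, giving 1 match.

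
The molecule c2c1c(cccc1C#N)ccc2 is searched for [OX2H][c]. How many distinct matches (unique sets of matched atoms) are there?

0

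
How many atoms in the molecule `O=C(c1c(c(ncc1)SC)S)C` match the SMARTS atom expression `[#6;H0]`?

The query [#6;H0] means: any carbon with no attached hydrogen.
Check the 12 heavy atoms by environment: 1× n (aromatic, H0) → no; 2× c (aromatic, H1) → no; 3× c (aromatic, H0) → match; 1× S (H0) → no; 2× C (H3) → no; 1× C (H0) → match; 1× O (H0) → no; 1× S (H1) → no.
Summing the matching environments: 3 + 1 = 4 matching atoms.

4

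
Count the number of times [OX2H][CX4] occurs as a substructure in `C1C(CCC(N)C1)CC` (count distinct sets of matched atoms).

0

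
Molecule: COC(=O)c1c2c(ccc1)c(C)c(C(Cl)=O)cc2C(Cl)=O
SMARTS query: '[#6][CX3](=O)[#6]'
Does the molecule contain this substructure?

The pattern [#6][CX3](=O)[#6] describes a carbonyl carbon (no H) flanked by two carbons — a ketone.
The closest candidate here is a methyl-ester group (-C(=O)OCH3), but one neighbour of the carbonyl carbon is O, not C. No other fragment satisfies the full query, so there is no match.

No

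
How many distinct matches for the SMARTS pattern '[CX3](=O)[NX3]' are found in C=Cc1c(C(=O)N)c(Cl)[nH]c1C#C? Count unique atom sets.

1

[CX3](=O)[NX3] is the SMARTS for an amide: a carbonyl carbon bonded to a trivalent nitrogen.
Exactly one fragment in the molecule meets all constraints, giving 1 match.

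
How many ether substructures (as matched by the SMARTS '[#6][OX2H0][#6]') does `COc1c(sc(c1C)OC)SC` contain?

2

[#6][OX2H0][#6] is the SMARTS for an ether: an aliphatic oxygen bridging two carbons with no H on the oxygen.
The molecule carries 2 separate instances of a methoxy ether (-OCH3) meeting every constraint; each maps to a distinct set of atoms, giving 2 matches.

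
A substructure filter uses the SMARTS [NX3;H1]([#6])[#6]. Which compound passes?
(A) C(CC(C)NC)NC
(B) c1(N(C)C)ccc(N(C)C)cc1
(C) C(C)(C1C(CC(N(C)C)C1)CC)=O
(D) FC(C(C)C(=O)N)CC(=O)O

[NX3;H1]([#6])[#6] describes a trivalent nitrogen with one H, bonded to two carbons (a secondary amine).
(A) contains an N-methylamino group (-NHCH3), which satisfies every atom and bond constraint.
(B) has a dimethylamino group (-N(CH3)2) but the nitrogen has H0, not H1.
(C) has a dimethylamino group (-N(CH3)2) but the nitrogen has H0, not H1.
(D) has a primary amide (-C(=O)NH2) but the -C(=O)NH2 nitrogen has H2, not H1.
So the answer is (A).

A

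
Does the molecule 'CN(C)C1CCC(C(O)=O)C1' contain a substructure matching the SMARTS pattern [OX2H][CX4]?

No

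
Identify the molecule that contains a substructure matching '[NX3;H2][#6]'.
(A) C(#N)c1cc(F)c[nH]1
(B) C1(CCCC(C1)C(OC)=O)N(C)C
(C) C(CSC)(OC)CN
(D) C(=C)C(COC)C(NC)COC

[NX3;H2][#6] describes a trivalent nitrogen with two H attached to carbon (a primary amine).
(A) has a nitrile (-C#N) but the nitrogen is NX1 (triple-bonded), not NX3 with two H.
(B) has a dimethylamino group (-N(CH3)2) but the nitrogen has H0, not H2.
(C) contains a primary amino group (-NH2), which satisfies every atom and bond constraint.
(D) has an N-methylamino group (-NHCH3) but the nitrogen bears two carbons and only one H (H1), not H2.
So the answer is (C).

C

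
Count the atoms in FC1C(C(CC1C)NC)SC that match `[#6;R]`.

The query [#6;R] means: carbon that is part of a ring.
Check the 11 heavy atoms by environment: 5× C (in 5-ring) → match; 1× S (acyclic) → no; 3× C (acyclic) → no; 1× N (acyclic) → no; 1× F (acyclic) → no.
That gives 5 matching atoms.

5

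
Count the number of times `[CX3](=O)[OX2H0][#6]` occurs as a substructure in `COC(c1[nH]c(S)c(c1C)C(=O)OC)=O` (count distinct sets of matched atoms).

[CX3](=O)[OX2H0][#6] is the SMARTS for an ester: a carbonyl carbon bonded to an oxygen that is itself bonded to carbon (no H on that O).
The molecule carries 2 separate instances of a methyl-ester group (-C(=O)OCH3) meeting every constraint; each maps to a distinct set of atoms, giving 2 matches.

2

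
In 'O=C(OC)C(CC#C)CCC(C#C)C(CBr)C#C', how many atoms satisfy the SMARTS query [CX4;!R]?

The query [CX4;!R] means: aliphatic carbon with four total connections, not in a ring.
Check the 18 heavy atoms by environment: 8× C (X4, acyclic) → match; 6× C (X2, acyclic) → no; 1× Br (X1, acyclic) → no; 1× C (X3, acyclic) → no; 1× O (X1, acyclic) → no; 1× O (X2, acyclic) → no.
That gives 8 matching atoms.

8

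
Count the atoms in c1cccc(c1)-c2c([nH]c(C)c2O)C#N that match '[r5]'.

5

Check the 15 heavy atoms by environment: 1× n (aromatic, in 5-ring) → match; 4× c (aromatic, in 5-ring) → match; 6× c (aromatic, in 6-ring) → no; 2× C (acyclic) → no; 1× N (acyclic) → no; 1× O (acyclic) → no.
Summing the matching environments: 1 + 4 = 5 matching atoms.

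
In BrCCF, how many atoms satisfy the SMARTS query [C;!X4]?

0

The query [C;!X4] means: aliphatic carbon that does not have four total connections.
Check the 4 heavy atoms by environment: 2× C (X4) → no; 1× F (X1) → no; 1× Br (X1) → no.
No environment satisfies the query, so 0 matching atoms.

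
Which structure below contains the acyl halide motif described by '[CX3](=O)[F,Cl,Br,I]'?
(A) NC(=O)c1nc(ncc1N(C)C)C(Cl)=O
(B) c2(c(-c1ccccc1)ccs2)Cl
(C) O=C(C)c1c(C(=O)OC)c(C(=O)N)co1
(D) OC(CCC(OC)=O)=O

A

[CX3](=O)[F,Cl,Br,I] describes a carbonyl carbon bonded to a halogen (an acyl halide).
(A) contains an acyl chloride (-C(=O)Cl), which satisfies every atom and bond constraint.
(B) has a chloro substituent but the Cl is not on a carbonyl carbon.
(C) has a methyl-ester group (-C(=O)OCH3) but the carbonyl is bonded to -O-C, not to a halogen.
(D) has a methyl-ester group (-C(=O)OCH3) but the carbonyl is bonded to -O-C, not to a halogen.
So the answer is (A).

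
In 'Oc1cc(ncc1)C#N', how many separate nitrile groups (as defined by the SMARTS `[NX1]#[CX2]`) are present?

1

[NX1]#[CX2] is the SMARTS for a nitrile: a nitrogen triple-bonded to a two-connected carbon.
Exactly one fragment in the molecule meets all constraints, giving 1 match.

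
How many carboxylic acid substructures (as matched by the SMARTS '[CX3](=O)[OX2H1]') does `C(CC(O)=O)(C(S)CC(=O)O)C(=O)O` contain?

3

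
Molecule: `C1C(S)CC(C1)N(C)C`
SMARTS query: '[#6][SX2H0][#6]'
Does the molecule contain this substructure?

No

The pattern [#6][SX2H0][#6] describes an aliphatic sulfur bridging two carbons with no H on the sulfur — a thioether.
The closest candidate here is a thiol (-SH), but the sulfur has H1, not H0 bridging two carbons. No other fragment satisfies the full query, so there is no match.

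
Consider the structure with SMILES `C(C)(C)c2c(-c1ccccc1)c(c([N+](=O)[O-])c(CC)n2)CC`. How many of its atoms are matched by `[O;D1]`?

2

Check the 22 heavy atoms by environment: 1× n (aromatic, D2) → no; 6× c (aromatic, D3) → no; 2× C (D2) → no; 4× C (D1) → no; 5× c (aromatic, D2) → no; 1× N (charge +1, D3) → no; 1× O (charge -1, D1) → match; 1× O (D1) → match; 1× C (D3) → no.
Summing the matching environments: 1 + 1 = 2 matching atoms.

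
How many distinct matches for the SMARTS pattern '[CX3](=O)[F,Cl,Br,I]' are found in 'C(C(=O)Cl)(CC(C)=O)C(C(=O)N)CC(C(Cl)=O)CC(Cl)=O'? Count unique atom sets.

3

[CX3](=O)[F,Cl,Br,I] is the SMARTS for an acyl halide: a carbonyl carbon bonded to a halogen.
The molecule carries 3 separate instances of an acyl chloride (-C(=O)Cl) meeting every constraint; each maps to a distinct set of atoms, giving 3 matches.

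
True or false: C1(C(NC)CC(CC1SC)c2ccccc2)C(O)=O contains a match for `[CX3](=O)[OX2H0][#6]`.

False

The pattern [CX3](=O)[OX2H0][#6] describes a carbonyl carbon bonded to an oxygen that is itself bonded to carbon (no H on that O) — an ester.
The closest candidate here is a carboxylic acid group (-C(=O)OH), but the singly-bonded O carries H (OX2H1, not H0). No other fragment satisfies the full query, so there is no match.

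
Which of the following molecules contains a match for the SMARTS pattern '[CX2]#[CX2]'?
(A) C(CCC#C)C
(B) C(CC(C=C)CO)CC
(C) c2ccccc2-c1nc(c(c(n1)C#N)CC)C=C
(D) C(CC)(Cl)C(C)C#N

A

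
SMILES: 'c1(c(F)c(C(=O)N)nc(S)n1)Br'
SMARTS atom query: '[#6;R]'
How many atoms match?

The query [#6;R] means: carbon that is part of a ring.
Check the 12 heavy atoms by environment: 2× n (aromatic, in 6-ring) → no; 4× c (aromatic, in 6-ring) → match; 1× F (acyclic) → no; 1× Br (acyclic) → no; 1× C (acyclic) → no; 1× O (acyclic) → no; 1× N (acyclic) → no; 1× S (acyclic) → no.
That gives 4 matching atoms.

4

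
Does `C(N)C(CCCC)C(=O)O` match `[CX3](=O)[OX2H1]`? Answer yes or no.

Yes

The pattern [CX3](=O)[OX2H1] describes an sp2 carbon double-bonded to O and single-bonded to an -OH oxygen — a carboxylic acid.
The molecule carries a carboxylic acid group (-C(=O)OH), whose atoms satisfy every constraint of the query, so the pattern matches.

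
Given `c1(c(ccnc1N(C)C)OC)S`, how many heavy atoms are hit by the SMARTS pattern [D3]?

Check the 12 heavy atoms by environment: 1× n (aromatic, D2) → no; 2× c (aromatic, D2) → no; 3× c (aromatic, D3) → match; 1× S (D1) → no; 1× N (D3) → match; 3× C (D1) → no; 1× O (D2) → no.
Summing the matching environments: 3 + 1 = 4 matching atoms.

4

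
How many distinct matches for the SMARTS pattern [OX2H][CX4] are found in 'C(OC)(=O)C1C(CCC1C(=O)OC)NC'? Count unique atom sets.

[OX2H][CX4] is the SMARTS for an aliphatic alcohol: a hydroxyl oxygen bound to an sp3 (X4) carbon.
No fragment in the molecule satisfies every constraint, giving 0 matches.

0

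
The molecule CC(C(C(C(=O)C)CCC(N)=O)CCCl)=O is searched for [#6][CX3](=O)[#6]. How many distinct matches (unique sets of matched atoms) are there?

[#6][CX3](=O)[#6] is the SMARTS for a ketone: a carbonyl carbon (no H) flanked by two carbons.
The molecule carries 2 separate instances of an acetyl/ketone group (-C(=O)CH3) meeting every constraint; each maps to a distinct set of atoms, giving 2 matches.

2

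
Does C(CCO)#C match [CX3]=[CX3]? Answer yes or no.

No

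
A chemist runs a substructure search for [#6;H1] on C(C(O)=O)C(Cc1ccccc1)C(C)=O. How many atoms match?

6

Check the 15 heavy atoms by environment: 2× C (H2) → no; 1× C (H1) → match; 2× C (H0) → no; 2× O (H0) → no; 1× C (H3) → no; 1× c (aromatic, H0) → no; 5× c (aromatic, H1) → match; 1× O (H1) → no.
Summing the matching environments: 1 + 5 = 6 matching atoms.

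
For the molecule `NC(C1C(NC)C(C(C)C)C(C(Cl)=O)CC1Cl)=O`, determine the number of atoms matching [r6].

The query [r6] means: r6 matches atoms in a six-membered ring.
Check the 18 heavy atoms by environment: 6× C (in 6-ring) → match; 6× C (acyclic) → no; 2× Cl (acyclic) → no; 2× N (acyclic) → no; 2× O (acyclic) → no.
That gives 6 matching atoms.

6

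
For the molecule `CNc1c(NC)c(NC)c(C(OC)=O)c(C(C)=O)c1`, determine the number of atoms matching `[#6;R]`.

6

The query [#6;R] means: carbon that is part of a ring.
Check the 19 heavy atoms by environment: 6× c (aromatic, in 6-ring) → match; 7× C (acyclic) → no; 3× O (acyclic) → no; 3× N (acyclic) → no.
That gives 6 matching atoms.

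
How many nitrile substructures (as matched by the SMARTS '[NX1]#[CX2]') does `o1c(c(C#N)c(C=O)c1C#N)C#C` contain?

2

[NX1]#[CX2] is the SMARTS for a nitrile: a nitrogen triple-bonded to a two-connected carbon.
The molecule carries 2 separate instances of a nitrile (-C#N) meeting every constraint; each maps to a distinct set of atoms, giving 2 matches.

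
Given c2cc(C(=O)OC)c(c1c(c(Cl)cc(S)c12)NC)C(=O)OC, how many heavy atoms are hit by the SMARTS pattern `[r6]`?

10

The query [r6] means: r6 matches atoms in a six-membered ring.
Check the 22 heavy atoms by environment: 10× c (aromatic, in 6-ring) → match; 5× C (acyclic) → no; 4× O (acyclic) → no; 1× S (acyclic) → no; 1× N (acyclic) → no; 1× Cl (acyclic) → no.
That gives 10 matching atoms.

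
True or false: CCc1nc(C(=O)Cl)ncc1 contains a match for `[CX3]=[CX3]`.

The pattern [CX3]=[CX3] describes a non-aromatic C=C double bond between two sp2 carbons — an alkene.
The closest candidate here is an ethyl group (-CH2CH3), but its C-C bond is a single bond between CX4 carbons, not CX3=CX3. No other fragment satisfies the full query, so there is no match.

False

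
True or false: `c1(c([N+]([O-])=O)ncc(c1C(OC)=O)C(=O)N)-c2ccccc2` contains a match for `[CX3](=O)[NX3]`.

True

The pattern [CX3](=O)[NX3] describes a carbonyl carbon bonded to a trivalent nitrogen — an amide.
The molecule carries a primary amide (-C(=O)NH2), whose atoms satisfy every constraint of the query, so the pattern matches.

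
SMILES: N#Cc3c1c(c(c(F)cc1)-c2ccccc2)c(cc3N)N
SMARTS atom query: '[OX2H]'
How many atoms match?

0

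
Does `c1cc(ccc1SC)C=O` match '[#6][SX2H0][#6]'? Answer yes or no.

The pattern [#6][SX2H0][#6] describes an aliphatic sulfur bridging two carbons with no H on the sulfur — a thioether.
The molecule carries a methylthio ether (-SCH3), whose atoms satisfy every constraint of the query, so the pattern matches.

Yes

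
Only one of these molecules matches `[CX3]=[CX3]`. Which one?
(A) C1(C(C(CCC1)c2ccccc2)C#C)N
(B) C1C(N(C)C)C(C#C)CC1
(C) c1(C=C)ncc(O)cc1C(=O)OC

[CX3]=[CX3] describes a non-aromatic C=C double bond between two sp2 carbons (an alkene).
(A) has an ethynyl group (-C#CH) but the C-C bond is a triple bond, not a double bond.
(B) has an ethynyl group (-C#CH) but the C-C bond is a triple bond, not a double bond.
(C) contains a vinyl group (-CH=CH2), which satisfies every atom and bond constraint.
So the answer is (C).

C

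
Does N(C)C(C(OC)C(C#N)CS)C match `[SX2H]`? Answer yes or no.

The pattern [SX2H] describes an aliphatic sulfur with two connections, one being H — a thiol.
The molecule carries a thiol (-SH), whose atoms satisfy every constraint of the query, so the pattern matches.

Yes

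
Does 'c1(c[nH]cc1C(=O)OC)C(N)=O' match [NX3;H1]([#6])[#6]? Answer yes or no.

No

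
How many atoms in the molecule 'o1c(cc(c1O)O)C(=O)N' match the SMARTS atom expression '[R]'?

5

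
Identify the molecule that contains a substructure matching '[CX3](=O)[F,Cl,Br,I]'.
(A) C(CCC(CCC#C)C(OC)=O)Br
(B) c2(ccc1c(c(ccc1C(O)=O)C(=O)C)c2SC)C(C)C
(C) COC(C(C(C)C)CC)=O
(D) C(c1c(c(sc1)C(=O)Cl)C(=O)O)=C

D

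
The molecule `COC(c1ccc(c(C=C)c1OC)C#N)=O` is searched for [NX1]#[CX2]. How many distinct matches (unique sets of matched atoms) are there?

1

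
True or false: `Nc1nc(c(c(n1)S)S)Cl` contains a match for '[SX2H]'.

True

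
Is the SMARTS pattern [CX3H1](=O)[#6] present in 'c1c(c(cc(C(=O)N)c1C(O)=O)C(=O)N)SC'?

No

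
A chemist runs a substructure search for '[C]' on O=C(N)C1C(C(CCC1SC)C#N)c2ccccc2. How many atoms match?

The query [C] means: uppercase C matches aliphatic (non-aromatic) carbon only.
Check the 19 heavy atoms by environment: 9× C → match; 1× S → no; 2× N → no; 6× c (aromatic) → no; 1× O → no.
That gives 9 matching atoms.

9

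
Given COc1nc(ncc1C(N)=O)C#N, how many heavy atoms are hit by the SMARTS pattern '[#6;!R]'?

3

The query [#6;!R] means: carbon not in any ring.
Check the 13 heavy atoms by environment: 2× n (aromatic, in 6-ring) → no; 4× c (aromatic, in 6-ring) → no; 3× C (acyclic) → match; 2× O (acyclic) → no; 2× N (acyclic) → no.
That gives 3 matching atoms.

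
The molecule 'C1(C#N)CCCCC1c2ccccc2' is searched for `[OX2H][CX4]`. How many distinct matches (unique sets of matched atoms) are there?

0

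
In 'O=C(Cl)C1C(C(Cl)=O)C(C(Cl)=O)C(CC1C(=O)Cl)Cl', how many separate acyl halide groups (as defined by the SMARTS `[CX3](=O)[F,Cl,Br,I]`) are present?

4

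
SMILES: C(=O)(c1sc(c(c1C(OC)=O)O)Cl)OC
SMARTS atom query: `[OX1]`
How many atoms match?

The query [OX1] means: aliphatic oxygen with one total connection — typically a carbonyl =O or an oxide.
Check the 15 heavy atoms by environment: 1× s (aromatic, X2) → no; 4× c (aromatic, X3) → no; 2× C (X3) → no; 2× O (X1) → match; 3× O (X2) → no; 2× C (X4) → no; 1× Cl (X1) → no.
That gives 2 matching atoms.

2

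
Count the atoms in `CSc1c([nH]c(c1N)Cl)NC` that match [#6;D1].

The query [#6;D1] means: carbon bonded to exactly one heavy atom.
Check the 11 heavy atoms by environment: 1× n (aromatic, D2) → no; 4× c (aromatic, D3) → no; 1× N (D1) → no; 1× N (D2) → no; 2× C (D1) → match; 1× Cl (D1) → no; 1× S (D2) → no.
That gives 2 matching atoms.

2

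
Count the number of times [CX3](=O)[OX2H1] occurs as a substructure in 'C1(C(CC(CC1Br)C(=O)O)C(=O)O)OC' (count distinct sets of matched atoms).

[CX3](=O)[OX2H1] is the SMARTS for a carboxylic acid: an sp2 carbon double-bonded to O and single-bonded to an -OH oxygen.
The molecule carries 2 separate instances of a carboxylic acid group (-C(=O)OH) meeting every constraint; each maps to a distinct set of atoms, giving 2 matches.

2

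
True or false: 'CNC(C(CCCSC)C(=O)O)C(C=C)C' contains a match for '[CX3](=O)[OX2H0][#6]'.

False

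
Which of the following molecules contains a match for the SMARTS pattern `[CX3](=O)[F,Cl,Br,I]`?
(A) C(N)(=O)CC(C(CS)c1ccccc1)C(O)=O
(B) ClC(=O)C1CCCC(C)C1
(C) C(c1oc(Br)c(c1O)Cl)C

[CX3](=O)[F,Cl,Br,I] describes a carbonyl carbon bonded to a halogen (an acyl halide).
(A) has a carboxylic acid group (-C(=O)OH) but the carbonyl is bonded to -OH, not to a halogen.
(B) contains an acyl chloride (-C(=O)Cl), which satisfies every atom and bond constraint.
(C) has a chloro substituent but the Cl is not on a carbonyl carbon.
So the answer is (B).

B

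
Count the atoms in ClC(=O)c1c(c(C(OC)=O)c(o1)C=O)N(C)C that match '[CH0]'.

The query [CH0] means: aliphatic carbon with no attached hydrogen.
Check the 17 heavy atoms by environment: 1× o (aromatic, H0) → no; 4× c (aromatic, H0) → no; 2× C (H0) → match; 4× O (H0) → no; 1× Cl (H0) → no; 1× N (H0) → no; 3× C (H3) → no; 1× C (H1) → no.
That gives 2 matching atoms.

2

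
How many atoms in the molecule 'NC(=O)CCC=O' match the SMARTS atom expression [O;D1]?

2

Check the 7 heavy atoms by environment: 3× C (D2) → no; 2× O (D1) → match; 1× C (D3) → no; 1× N (D1) → no.
That gives 2 matching atoms.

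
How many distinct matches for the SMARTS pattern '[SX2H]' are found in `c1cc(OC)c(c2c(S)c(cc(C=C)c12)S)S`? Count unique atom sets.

3

[SX2H] is the SMARTS for a thiol: an aliphatic sulfur with two connections, one being H.
The molecule carries 3 separate instances of a thiol (-SH) meeting every constraint; each maps to a distinct set of atoms, giving 3 matches.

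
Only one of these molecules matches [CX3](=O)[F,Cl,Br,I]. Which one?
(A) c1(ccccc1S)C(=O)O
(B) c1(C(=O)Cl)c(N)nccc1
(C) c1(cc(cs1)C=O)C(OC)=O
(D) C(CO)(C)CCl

B

[CX3](=O)[F,Cl,Br,I] describes a carbonyl carbon bonded to a halogen (an acyl halide).
(A) has a carboxylic acid group (-C(=O)OH) but the carbonyl is bonded to -OH, not to a halogen.
(B) contains an acyl chloride (-C(=O)Cl), which satisfies every atom and bond constraint.
(C) has a methyl-ester group (-C(=O)OCH3) but the carbonyl is bonded to -O-C, not to a halogen.
(D) has a chloro substituent but the Cl is not on a carbonyl carbon.
So the answer is (B).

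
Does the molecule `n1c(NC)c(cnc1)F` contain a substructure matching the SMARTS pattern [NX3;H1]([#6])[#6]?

The pattern [NX3;H1]([#6])[#6] describes a trivalent nitrogen with one H, bonded to two carbons — a secondary amine.
The molecule carries an N-methylamino group (-NHCH3), whose atoms satisfy every constraint of the query, so the pattern matches.

Yes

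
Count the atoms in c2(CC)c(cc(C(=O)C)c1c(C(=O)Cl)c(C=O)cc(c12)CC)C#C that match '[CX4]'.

Check the 24 heavy atoms by environment: 10× c (aromatic, X3) → no; 3× C (X3) → no; 3× O (X1) → no; 5× C (X4) → match; 2× C (X2) → no; 1× Cl (X1) → no.
That gives 5 matching atoms.

5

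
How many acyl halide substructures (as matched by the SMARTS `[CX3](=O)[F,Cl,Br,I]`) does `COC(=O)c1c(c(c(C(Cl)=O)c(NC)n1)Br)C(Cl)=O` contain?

2

[CX3](=O)[F,Cl,Br,I] is the SMARTS for an acyl halide: a carbonyl carbon bonded to a halogen.
The molecule carries 2 separate instances of an acyl chloride (-C(=O)Cl) meeting every constraint; each maps to a distinct set of atoms, giving 2 matches.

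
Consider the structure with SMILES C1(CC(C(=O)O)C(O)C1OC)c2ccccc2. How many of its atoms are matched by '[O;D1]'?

3

Check the 17 heavy atoms by environment: 1× C (D2) → no; 5× C (D3) → no; 3× O (D1) → match; 1× c (aromatic, D3) → no; 5× c (aromatic, D2) → no; 1× O (D2) → no; 1× C (D1) → no.
That gives 3 matching atoms.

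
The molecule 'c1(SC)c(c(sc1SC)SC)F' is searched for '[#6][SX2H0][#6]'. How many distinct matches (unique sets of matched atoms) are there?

[#6][SX2H0][#6] is the SMARTS for a thioether: an aliphatic sulfur bridging two carbons with no H on the sulfur.
The molecule carries 3 separate instances of a methylthio ether (-SCH3) meeting every constraint; each maps to a distinct set of atoms, giving 3 matches.

3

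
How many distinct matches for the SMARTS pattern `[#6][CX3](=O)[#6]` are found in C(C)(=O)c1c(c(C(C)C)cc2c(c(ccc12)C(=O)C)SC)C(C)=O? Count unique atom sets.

3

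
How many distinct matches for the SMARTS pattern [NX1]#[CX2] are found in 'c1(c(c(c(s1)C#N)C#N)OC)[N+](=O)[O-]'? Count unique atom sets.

[NX1]#[CX2] is the SMARTS for a nitrile: a nitrogen triple-bonded to a two-connected carbon.
The molecule carries 2 separate instances of a nitrile (-C#N) meeting every constraint; each maps to a distinct set of atoms, giving 2 matches.

2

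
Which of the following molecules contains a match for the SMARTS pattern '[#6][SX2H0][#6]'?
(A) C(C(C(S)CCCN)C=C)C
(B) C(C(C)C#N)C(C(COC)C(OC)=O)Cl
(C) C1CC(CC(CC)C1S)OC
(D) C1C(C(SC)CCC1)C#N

[#6][SX2H0][#6] describes an aliphatic sulfur bridging two carbons with no H on the sulfur (a thioether).
(A) has a thiol (-SH) but the sulfur has H1, not H0 bridging two carbons.
(B) has a methoxy ether (-OCH3) but the bridging atom is O, not S.
(C) has a thiol (-SH) but the sulfur has H1, not H0 bridging two carbons.
(D) contains a methylthio ether (-SCH3), which satisfies every atom and bond constraint.
So the answer is (D).

D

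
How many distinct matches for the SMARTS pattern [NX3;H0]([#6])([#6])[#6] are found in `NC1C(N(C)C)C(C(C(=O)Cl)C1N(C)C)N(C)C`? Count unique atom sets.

[NX3;H0]([#6])([#6])[#6] is the SMARTS for a tertiary amine: a trivalent nitrogen with no H, bonded to three carbons.
The molecule carries 3 separate instances of a dimethylamino group (-N(CH3)2) meeting every constraint; each maps to a distinct set of atoms, giving 3 matches.

3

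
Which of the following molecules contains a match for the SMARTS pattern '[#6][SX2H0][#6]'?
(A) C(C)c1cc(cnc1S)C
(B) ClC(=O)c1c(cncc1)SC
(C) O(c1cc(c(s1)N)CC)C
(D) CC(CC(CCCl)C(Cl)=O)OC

[#6][SX2H0][#6] describes an aliphatic sulfur bridging two carbons with no H on the sulfur (a thioether).
(A) has a thiol (-SH) but the sulfur has H1, not H0 bridging two carbons.
(B) contains a methylthio ether (-SCH3), which satisfies every atom and bond constraint.
(C) has a methoxy ether (-OCH3) but the bridging atom is O, not S.
(D) has a methoxy ether (-OCH3) but the bridging atom is O, not S.
So the answer is (B).

B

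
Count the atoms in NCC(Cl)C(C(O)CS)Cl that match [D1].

5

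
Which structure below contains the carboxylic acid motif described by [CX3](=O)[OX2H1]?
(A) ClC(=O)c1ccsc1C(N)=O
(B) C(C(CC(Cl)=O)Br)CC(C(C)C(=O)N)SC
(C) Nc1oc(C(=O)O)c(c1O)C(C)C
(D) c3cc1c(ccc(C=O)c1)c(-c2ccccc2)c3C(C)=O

C

[CX3](=O)[OX2H1] describes an sp2 carbon double-bonded to O and single-bonded to an -OH oxygen (a carboxylic acid).
(A) has a primary amide (-C(=O)NH2) but the carbonyl is bonded to N, not to an -OH oxygen.
(B) has an acyl chloride (-C(=O)Cl) but the carbonyl is bonded to Cl, not to an -OH oxygen.
(C) contains a carboxylic acid group (-C(=O)OH), which satisfies every atom and bond constraint.
(D) has an aldehyde (-CHO) but there is no singly-bonded oxygen on the carbonyl carbon.
So the answer is (C).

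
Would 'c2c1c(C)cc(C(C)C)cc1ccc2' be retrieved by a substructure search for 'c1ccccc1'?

The pattern c1ccccc1 describes six aromatic carbons in a ring — a benzene ring.
The required atom environment is present in the molecule, so the pattern matches.

Yes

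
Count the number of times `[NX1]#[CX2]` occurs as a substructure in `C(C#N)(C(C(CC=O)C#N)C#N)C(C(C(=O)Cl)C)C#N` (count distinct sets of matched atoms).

[NX1]#[CX2] is the SMARTS for a nitrile: a nitrogen triple-bonded to a two-connected carbon.
The molecule carries 4 separate instances of a nitrile (-C#N) meeting every constraint; each maps to a distinct set of atoms, giving 4 matches.

4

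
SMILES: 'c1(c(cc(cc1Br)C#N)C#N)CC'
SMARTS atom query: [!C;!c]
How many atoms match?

Check the 13 heavy atoms by environment: 6× c (aromatic) → no; 1× Br → match; 4× C → no; 2× N → match.
Summing the matching environments: 1 + 2 = 3 matching atoms.

3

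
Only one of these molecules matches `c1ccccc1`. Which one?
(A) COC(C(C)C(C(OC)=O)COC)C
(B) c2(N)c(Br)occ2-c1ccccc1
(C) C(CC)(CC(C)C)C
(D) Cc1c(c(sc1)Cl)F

B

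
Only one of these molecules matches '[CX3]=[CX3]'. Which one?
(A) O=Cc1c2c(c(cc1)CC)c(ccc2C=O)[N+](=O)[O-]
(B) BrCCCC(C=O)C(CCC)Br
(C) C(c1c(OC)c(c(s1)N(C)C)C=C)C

C

[CX3]=[CX3] describes a non-aromatic C=C double bond between two sp2 carbons (an alkene).
(A) has an ethyl group (-CH2CH3) but its C-C bond is a single bond between CX4 carbons, not CX3=CX3.
(B) has an ethyl group (-CH2CH3) but its C-C bond is a single bond between CX4 carbons, not CX3=CX3.
(C) contains a vinyl group (-CH=CH2), which satisfies every atom and bond constraint.
So the answer is (C).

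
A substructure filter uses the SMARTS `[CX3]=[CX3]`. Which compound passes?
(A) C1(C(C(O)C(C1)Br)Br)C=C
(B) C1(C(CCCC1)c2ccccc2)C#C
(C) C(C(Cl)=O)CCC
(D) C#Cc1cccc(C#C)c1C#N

[CX3]=[CX3] describes a non-aromatic C=C double bond between two sp2 carbons (an alkene).
(A) contains a vinyl group (-CH=CH2), which satisfies every atom and bond constraint.
(B) has an ethynyl group (-C#CH) but the C-C bond is a triple bond, not a double bond.
(C) has an ethyl group (-CH2CH3) but its C-C bond is a single bond between CX4 carbons, not CX3=CX3.
(D) has an ethynyl group (-C#CH) but the C-C bond is a triple bond, not a double bond.
So the answer is (A).

A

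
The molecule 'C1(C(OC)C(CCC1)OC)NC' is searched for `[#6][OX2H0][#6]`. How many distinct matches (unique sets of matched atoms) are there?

2

[#6][OX2H0][#6] is the SMARTS for an ether: an aliphatic oxygen bridging two carbons with no H on the oxygen.
The molecule carries 2 separate instances of a methoxy ether (-OCH3) meeting every constraint; each maps to a distinct set of atoms, giving 2 matches.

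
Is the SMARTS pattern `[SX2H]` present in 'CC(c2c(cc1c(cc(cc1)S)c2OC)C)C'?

Yes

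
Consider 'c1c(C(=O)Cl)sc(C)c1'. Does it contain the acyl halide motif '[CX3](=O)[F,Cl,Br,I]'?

Yes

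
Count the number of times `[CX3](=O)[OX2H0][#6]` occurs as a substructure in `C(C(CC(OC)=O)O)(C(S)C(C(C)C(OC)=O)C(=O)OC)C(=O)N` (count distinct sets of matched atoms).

[CX3](=O)[OX2H0][#6] is the SMARTS for an ester: a carbonyl carbon bonded to an oxygen that is itself bonded to carbon (no H on that O).
The molecule carries 3 separate instances of a methyl-ester group (-C(=O)OCH3) meeting every constraint; each maps to a distinct set of atoms, giving 3 matches.

3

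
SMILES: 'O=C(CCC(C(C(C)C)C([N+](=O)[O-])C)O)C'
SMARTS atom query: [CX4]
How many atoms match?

10

The query [CX4] means: C with X4: aliphatic carbon with exactly 4 total connections (bonds + H).
Check the 16 heavy atoms by environment: 10× C (X4) → match; 1× N (charge +1, X3) → no; 1× O (charge -1, X1) → no; 2× O (X1) → no; 1× O (X2) → no; 1× C (X3) → no.
That gives 10 matching atoms.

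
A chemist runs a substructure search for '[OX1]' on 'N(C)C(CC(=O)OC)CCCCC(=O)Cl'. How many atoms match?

Check the 15 heavy atoms by environment: 8× C (X4) → no; 1× N (X3) → no; 2× C (X3) → no; 2× O (X1) → match; 1× O (X2) → no; 1× Cl (X1) → no.
That gives 2 matching atoms.

2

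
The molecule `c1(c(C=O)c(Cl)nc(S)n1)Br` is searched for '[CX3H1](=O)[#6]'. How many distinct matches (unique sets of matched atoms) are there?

1

[CX3H1](=O)[#6] is the SMARTS for an aldehyde: an sp2 carbon with one H, double-bonded to O and single-bonded to carbon.
Exactly one fragment in the molecule meets all constraints, giving 1 match.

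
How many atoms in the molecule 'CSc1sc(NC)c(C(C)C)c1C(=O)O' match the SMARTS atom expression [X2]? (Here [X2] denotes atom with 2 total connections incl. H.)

3

The query [X2] means: any atom with exactly two total connections (bonds + H).
Check the 15 heavy atoms by environment: 1× s (aromatic, X2) → match; 4× c (aromatic, X3) → no; 5× C (X4) → no; 1× S (X2) → match; 1× N (X3) → no; 1× C (X3) → no; 1× O (X1) → no; 1× O (X2) → match.
Summing the matching environments: 1 + 1 + 1 = 3 matching atoms.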